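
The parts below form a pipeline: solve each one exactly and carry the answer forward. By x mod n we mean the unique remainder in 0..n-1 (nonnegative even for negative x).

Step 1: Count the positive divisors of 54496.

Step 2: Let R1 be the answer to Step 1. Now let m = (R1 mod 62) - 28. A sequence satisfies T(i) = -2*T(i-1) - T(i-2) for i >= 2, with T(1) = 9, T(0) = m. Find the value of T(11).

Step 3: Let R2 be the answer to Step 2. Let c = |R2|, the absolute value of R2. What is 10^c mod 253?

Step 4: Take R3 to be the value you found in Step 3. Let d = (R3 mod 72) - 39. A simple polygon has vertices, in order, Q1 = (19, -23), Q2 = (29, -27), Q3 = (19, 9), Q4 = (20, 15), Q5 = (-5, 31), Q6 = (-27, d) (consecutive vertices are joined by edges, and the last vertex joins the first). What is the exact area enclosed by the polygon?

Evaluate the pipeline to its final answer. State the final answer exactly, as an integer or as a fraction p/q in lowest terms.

Step 1: 54496 = 2^5 * 13 * 131; number of divisors = (5+1) * (1+1) * (1+1) = 24; answer 24
Step 2: R1 = 24; m = -4; T(2) = -2*(9) - 1*(-4) = -14; iterating: T(2)=-14, T(3)=19, T(4)=-24, T(5)=29, T(6)=-34, T(7)=39, T(8)=-44, T(9)=49, T(10)=-54, T(11)=59; answer 59
Step 3: R2 = 59; c = 59; squarings mod 253: 10^1=10, 10^2=100, 10^4=133, 10^8=232, 10^16=188, 10^32=177; 10^59 = 10^1 * 10^2 * 10^8 * 10^16 * 10^32 = 120 (mod 253); answer 120
Step 4: R3 = 120; d = 9; cross terms: (19*-27 - 29*-23)=154, (29*9 - 19*-27)=774, (19*15 - 20*9)=105, (20*31 - -5*15)=695, (-5*9 - -27*31)=792, (-27*-23 - 19*9)=450; twice the area = |2970| = 2970; area = 1485; answer 1485

1485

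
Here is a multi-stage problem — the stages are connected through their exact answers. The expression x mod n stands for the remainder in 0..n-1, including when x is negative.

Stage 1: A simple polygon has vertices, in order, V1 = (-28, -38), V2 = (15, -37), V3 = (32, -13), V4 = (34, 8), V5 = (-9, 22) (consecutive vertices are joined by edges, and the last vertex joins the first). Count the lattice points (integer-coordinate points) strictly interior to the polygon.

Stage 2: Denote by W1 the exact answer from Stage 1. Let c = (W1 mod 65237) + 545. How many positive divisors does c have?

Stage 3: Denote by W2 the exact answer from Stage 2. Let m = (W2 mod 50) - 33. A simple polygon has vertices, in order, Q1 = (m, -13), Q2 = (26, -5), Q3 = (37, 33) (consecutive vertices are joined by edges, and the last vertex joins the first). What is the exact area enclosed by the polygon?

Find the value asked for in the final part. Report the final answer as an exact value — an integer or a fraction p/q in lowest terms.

1039

Stage 1: cross terms: (-28*-37 - 15*-38)=1606, (15*-13 - 32*-37)=989, (32*8 - 34*-13)=698, (34*22 - -9*8)=820, (-9*-38 - -28*22)=958; twice the area = |5071| = 5071; area = 5071/2; boundary points = 1 + 1 + 1 + 1 + 1 = 5; strictly interior points = area - boundary/2 + 1 = 2534; answer 2534
Stage 2: W1 = 2534; c = 3079; 3079 is prime, so its only divisors are 1 and 3079; count = 2; answer 2
Stage 3: W2 = 2; m = -31; cross terms: (-31*-5 - 26*-13)=493, (26*33 - 37*-5)=1043, (37*-13 - -31*33)=542; twice the area = |2078| = 2078; area = 1039; answer 1039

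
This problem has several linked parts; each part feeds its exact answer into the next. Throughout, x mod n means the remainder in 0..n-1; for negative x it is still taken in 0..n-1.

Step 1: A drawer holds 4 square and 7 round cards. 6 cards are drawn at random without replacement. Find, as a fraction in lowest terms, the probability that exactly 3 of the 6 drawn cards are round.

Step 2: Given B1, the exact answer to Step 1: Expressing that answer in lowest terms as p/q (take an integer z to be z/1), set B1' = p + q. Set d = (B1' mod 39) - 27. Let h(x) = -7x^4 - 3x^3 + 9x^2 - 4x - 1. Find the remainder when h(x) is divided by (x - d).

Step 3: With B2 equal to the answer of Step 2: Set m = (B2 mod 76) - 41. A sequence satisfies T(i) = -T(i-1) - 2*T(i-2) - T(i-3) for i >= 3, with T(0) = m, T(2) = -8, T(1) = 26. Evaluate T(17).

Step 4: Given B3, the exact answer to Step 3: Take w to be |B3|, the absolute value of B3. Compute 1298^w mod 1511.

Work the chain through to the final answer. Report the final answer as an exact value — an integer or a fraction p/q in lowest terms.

409

Step 1: total draws C(11,6) = 462; favorable C(7,3)*C(4,3) = 140; P = 10/33; answer 10/33
Step 2: B1 = 10/33; threaded value p + q = 43; d = -23; remainder = value at the root: -7*(-23)^4 - 3*(-23)^3 + 9*(-23)^2 - 4*(-23)^1 - 1 = (-1958887) + (36501) + (4761) + (92) + (-1) = -1917534; answer -1917534
Step 3: B2 = -1917534; m = -19; T(3) = -1*(-8) - 2*(26) - 1*(-19) = -25; iterating: T(3)=-25, T(4)=15, T(5)=43, T(6)=-48, T(7)=-53, T(8)=106, T(9)=48, T(10)=-207, T(11)=5, T(12)=361, T(13)=-164, T(14)=-563, T(15)=530, T(16)=760, T(17)=-1257; answer -1257
Step 4: B3 = -1257; w = 1257; squarings mod 1511: 1298^1=1298, 1298^2=39, 1298^4=10, 1298^8=100, 1298^16=934, 1298^32=509, 1298^64=700, 1298^128=436, 1298^256=1221, 1298^512=995, 1298^1024=320; 1298^1257 = 1298^1 * 1298^8 * 1298^32 * 1298^64 * 1298^128 * 1298^1024 = 409 (mod 1511); answer 409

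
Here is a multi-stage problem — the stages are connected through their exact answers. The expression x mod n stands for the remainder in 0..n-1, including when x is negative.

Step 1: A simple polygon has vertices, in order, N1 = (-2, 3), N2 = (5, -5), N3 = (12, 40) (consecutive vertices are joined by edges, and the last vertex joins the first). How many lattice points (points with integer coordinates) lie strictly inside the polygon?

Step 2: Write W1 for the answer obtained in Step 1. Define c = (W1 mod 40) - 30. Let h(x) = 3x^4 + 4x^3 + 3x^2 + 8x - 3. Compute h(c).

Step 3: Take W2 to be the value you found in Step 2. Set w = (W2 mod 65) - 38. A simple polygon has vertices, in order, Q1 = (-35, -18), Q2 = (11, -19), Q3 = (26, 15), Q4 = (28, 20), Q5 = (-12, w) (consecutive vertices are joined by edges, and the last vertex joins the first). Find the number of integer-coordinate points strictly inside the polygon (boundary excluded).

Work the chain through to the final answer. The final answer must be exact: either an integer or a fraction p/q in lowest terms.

Step 1: cross terms: (-2*-5 - 5*3)=-5, (5*40 - 12*-5)=260, (12*3 - -2*40)=116; twice the area = |371| = 371; area = 371/2; boundary points = 1 + 1 + 1 = 3; strictly interior points = area - boundary/2 + 1 = 185; answer 185
Step 2: W1 = 185; c = -5; 3*(-5)^4 + 4*(-5)^3 + 3*(-5)^2 + 8*(-5)^1 - 3 = (1875) + (-500) + (75) + (-40) + (-3) = 1407; answer 1407
Step 3: W2 = 1407; w = 4; cross terms: (-35*-19 - 11*-18)=863, (11*15 - 26*-19)=659, (26*20 - 28*15)=100, (28*4 - -12*20)=352, (-12*-18 - -35*4)=356; twice the area = |2330| = 2330; area = 1165; boundary points = 1 + 1 + 1 + 8 + 1 = 12; strictly interior points = area - boundary/2 + 1 = 1160; answer 1160

1160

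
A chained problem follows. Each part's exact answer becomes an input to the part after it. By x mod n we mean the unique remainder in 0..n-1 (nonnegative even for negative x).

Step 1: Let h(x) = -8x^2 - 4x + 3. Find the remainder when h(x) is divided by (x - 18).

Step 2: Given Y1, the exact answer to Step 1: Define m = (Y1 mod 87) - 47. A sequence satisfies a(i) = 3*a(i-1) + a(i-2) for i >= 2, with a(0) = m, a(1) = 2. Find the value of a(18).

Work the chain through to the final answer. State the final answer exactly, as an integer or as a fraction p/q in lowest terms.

Step 1: remainder = value at the root: -8*(18)^2 - 4*(18)^1 + 3 = (-2592) + (-72) + (3) = -2661; answer -2661
Step 2: Y1 = -2661; m = -11; a(2) = 3*(2) + 1*(-11) = -5; iterating: a(2)=-5, a(3)=-13, a(4)=-44, a(5)=-145, a(6)=-479, a(7)=-1582, a(8)=-5225, a(9)=-17257, a(10)=-56996, a(11)=-188245, a(12)=-621731, a(13)=-2053438, a(14)=-6782045, a(15)=-22399573, a(16)=-73980764, a(17)=-244341865, a(18)=-807006359; answer -807006359

-807006359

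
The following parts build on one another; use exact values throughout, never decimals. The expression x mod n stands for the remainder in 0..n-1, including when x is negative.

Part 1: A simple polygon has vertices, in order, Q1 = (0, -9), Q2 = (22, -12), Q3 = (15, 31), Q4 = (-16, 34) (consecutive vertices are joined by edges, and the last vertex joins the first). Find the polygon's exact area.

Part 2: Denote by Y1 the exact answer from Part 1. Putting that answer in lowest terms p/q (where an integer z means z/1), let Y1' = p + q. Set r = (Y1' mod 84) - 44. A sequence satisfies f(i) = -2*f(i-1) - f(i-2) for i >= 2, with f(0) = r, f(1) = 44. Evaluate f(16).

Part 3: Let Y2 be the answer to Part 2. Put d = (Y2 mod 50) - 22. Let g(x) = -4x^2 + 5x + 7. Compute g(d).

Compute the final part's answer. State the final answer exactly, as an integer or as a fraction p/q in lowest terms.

Part 1: cross terms: (0*-12 - 22*-9)=198, (22*31 - 15*-12)=862, (15*34 - -16*31)=1006, (-16*-9 - 0*34)=144; twice the area = |2210| = 2210; area = 1105; answer 1105
Part 2: Y1 = 1105; threaded value p + q = 1106; r = -30; f(2) = -2*(44) - 1*(-30) = -58; iterating: f(2)=-58, f(3)=72, f(4)=-86, f(5)=100, f(6)=-114, f(7)=128, f(8)=-142, f(9)=156, f(10)=-170, f(11)=184, f(12)=-198, f(13)=212, f(14)=-226, f(15)=240, f(16)=-254; answer -254
Part 3: Y2 = -254; d = 24; -4*(24)^2 + 5*(24)^1 + 7 = (-2304) + (120) + (7) = -2177; answer -2177

-2177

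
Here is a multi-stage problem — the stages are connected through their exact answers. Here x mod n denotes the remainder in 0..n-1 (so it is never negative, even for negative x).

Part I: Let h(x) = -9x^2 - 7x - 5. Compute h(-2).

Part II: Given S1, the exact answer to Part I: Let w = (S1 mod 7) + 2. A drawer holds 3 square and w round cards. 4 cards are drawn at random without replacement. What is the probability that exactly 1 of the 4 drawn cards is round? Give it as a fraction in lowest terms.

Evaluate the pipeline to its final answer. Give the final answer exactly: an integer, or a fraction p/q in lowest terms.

1/5

Part I: -9*(-2)^2 - 7*(-2)^1 - 5 = (-36) + (14) + (-5) = -27; answer -27
Part II: S1 = -27; w = 3; total draws C(6,4) = 15; favorable C(3,1)*C(3,3) = 3; P = 1/5; answer 1/5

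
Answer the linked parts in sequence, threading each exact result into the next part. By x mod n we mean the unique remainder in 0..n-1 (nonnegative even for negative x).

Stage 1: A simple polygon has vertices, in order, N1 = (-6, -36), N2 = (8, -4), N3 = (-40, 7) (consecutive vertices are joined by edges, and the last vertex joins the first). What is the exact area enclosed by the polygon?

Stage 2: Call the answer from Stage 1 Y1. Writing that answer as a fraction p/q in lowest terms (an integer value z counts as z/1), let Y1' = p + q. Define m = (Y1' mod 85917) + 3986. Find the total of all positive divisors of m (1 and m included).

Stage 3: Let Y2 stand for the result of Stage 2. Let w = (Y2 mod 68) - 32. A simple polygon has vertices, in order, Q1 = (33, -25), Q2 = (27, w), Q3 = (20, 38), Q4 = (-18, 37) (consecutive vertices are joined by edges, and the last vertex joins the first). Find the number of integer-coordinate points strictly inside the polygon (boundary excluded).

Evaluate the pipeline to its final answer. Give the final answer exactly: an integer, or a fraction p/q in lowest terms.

1329

Stage 1: cross terms: (-6*-4 - 8*-36)=312, (8*7 - -40*-4)=-104, (-40*-36 - -6*7)=1482; twice the area = |1690| = 1690; area = 845; answer 845
Stage 2: Y1 = 845; threaded value p + q = 846; m = 4832; 4832 = 2^5 * 151; sigma = (1 + 2 + 4 + 8 + 16 + 32) * (1 + 151) = 63 * 152 = 9576; answer 9576
Stage 3: Y2 = 9576; w = 24; cross terms: (33*24 - 27*-25)=1467, (27*38 - 20*24)=546, (20*37 - -18*38)=1424, (-18*-25 - 33*37)=-771; twice the area = |2666| = 2666; area = 1333; boundary points = 1 + 7 + 1 + 1 = 10; strictly interior points = area - boundary/2 + 1 = 1329; answer 1329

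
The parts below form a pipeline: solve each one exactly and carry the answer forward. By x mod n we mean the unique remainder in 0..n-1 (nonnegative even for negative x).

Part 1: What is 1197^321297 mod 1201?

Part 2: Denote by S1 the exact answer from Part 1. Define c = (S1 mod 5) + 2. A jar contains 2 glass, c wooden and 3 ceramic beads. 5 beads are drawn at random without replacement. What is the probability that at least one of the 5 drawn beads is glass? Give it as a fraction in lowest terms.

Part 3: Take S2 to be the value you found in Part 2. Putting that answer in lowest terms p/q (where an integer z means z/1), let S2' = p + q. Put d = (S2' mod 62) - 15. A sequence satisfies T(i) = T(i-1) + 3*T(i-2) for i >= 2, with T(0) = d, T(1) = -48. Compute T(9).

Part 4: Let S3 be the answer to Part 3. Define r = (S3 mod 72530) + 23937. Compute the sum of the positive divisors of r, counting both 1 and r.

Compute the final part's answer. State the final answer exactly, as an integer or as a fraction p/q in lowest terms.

74688

Part 1: squarings mod 1201: 1197^1=1197, 1197^2=16, 1197^4=256, 1197^8=682, 1197^16=337, 1197^32=675, 1197^64=446, 1197^128=751, 1197^256=732, 1197^512=178, 1197^1024=458, 1197^2048=790, 1197^4096=781, 1197^8192=1054, 1197^16384=1192, 1197^32768=81, 1197^65536=556, 1197^131072=479, 1197^262144=50; 1197^321297 = 1197^1 * 1197^16 * 1197^256 * 1197^512 * 1197^1024 * 1197^8192 * 1197^16384 * 1197^32768 * 1197^262144 = 319 (mod 1201); answer 319
Part 2: S1 = 319; c = 6; total draws C(11,5) = 462; complement C(9,5) = 126; favorable 462 - 126 = 336; P = 8/11; answer 8/11
Part 3: S2 = 8/11; threaded value p + q = 19; d = 4; T(2) = 1*(-48) + 3*(4) = -36; iterating: T(2)=-36, T(3)=-180, T(4)=-288, T(5)=-828, T(6)=-1692, T(7)=-4176, T(8)=-9252, T(9)=-21780; answer -21780
Part 4: S3 = -21780; r = 74687; 74687 is prime, so its only divisors are 1 and 74687; sigma = 1 + 74687 = 74688; answer 74688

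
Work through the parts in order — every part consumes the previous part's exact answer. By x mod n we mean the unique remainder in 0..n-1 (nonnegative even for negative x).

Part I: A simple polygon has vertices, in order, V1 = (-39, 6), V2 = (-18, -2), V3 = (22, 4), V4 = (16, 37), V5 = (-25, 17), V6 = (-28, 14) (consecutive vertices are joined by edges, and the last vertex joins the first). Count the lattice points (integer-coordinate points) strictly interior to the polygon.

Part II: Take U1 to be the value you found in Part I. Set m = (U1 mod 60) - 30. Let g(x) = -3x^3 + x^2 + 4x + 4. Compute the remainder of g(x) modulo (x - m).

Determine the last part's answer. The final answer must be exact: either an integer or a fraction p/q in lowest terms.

Part I: cross terms: (-39*-2 - -18*6)=186, (-18*4 - 22*-2)=-28, (22*37 - 16*4)=750, (16*17 - -25*37)=1197, (-25*14 - -28*17)=126, (-28*6 - -39*14)=378; twice the area = |2609| = 2609; area = 2609/2; boundary points = 1 + 2 + 3 + 1 + 3 + 1 = 11; strictly interior points = area - boundary/2 + 1 = 1300; answer 1300
Part II: U1 = 1300; m = 10; remainder = value at the root: -3*(10)^3 + 1*(10)^2 + 4*(10)^1 + 4 = (-3000) + (100) + (40) + (4) = -2856; answer -2856

-2856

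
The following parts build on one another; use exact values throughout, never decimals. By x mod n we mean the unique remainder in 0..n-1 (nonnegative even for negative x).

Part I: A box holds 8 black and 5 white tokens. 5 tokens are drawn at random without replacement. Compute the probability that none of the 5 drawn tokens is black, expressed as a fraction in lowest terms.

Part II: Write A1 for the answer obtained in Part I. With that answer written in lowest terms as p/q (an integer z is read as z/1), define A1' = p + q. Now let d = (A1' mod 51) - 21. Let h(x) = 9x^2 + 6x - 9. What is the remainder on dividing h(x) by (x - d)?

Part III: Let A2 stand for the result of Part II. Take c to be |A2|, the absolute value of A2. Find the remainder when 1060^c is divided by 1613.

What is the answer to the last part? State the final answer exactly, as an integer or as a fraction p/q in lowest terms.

Part I: total draws C(13,5) = 1287; favorable C(5,5) = 1; P = 1/1287; answer 1/1287
Part II: A1 = 1/1287; threaded value p + q = 1288; d = -8; remainder = value at the root: 9*(-8)^2 + 6*(-8)^1 - 9 = (576) + (-48) + (-9) = 519; answer 519
Part III: A2 = 519; c = 519; squarings mod 1613: 1060^1=1060, 1060^2=952, 1060^4=1411, 1060^8=479, 1060^16=395, 1060^32=1177, 1060^64=1375, 1060^128=189, 1060^256=235, 1060^512=383; 1060^519 = 1060^1 * 1060^2 * 1060^4 * 1060^512 = 1255 (mod 1613); answer 1255

1255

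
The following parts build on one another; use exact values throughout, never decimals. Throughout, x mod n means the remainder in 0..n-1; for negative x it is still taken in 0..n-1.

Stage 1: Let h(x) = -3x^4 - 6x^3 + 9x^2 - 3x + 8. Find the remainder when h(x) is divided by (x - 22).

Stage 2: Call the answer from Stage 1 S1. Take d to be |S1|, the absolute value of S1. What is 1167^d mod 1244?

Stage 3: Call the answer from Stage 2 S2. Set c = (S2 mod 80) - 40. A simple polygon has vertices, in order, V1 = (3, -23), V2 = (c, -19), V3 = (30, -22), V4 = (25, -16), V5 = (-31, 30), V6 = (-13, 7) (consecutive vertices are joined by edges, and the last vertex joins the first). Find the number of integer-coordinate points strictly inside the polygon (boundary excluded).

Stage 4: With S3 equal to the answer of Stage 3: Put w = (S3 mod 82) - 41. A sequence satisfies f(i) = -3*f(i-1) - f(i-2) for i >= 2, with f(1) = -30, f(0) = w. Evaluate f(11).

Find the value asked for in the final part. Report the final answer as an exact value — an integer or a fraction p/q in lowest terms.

Stage 1: remainder = value at the root: -3*(22)^4 - 6*(22)^3 + 9*(22)^2 - 3*(22)^1 + 8 = (-702768) + (-63888) + (4356) + (-66) + (8) = -762358; answer -762358
Stage 2: S1 = -762358; d = 762358; squarings mod 1244: 1167^1=1167, 1167^2=953, 1167^4=89, 1167^8=457, 1167^16=1101, 1167^32=545, 1167^64=953, 1167^128=89, 1167^256=457, 1167^512=1101, 1167^1024=545, 1167^2048=953, 1167^4096=89, 1167^8192=457, 1167^16384=1101, 1167^32768=545, 1167^65536=953, 1167^131072=89, 1167^262144=457, 1167^524288=1101; 1167^762358 = 1167^2 * 1167^4 * 1167^16 * 1167^32 * 1167^64 * 1167^128 * 1167^256 * 1167^8192 * 1167^32768 * 1167^65536 * 1167^131072 * 1167^524288 = 225 (mod 1244); answer 225
Stage 3: S2 = 225; c = 25; cross terms: (3*-19 - 25*-23)=518, (25*-22 - 30*-19)=20, (30*-16 - 25*-22)=70, (25*30 - -31*-16)=254, (-31*7 - -13*30)=173, (-13*-23 - 3*7)=278; twice the area = |1313| = 1313; area = 1313/2; boundary points = 2 + 1 + 1 + 2 + 1 + 2 = 9; strictly interior points = area - boundary/2 + 1 = 653; answer 653
Stage 4: S3 = 653; w = 38; f(2) = -3*(-30) - 1*(38) = 52; iterating: f(2)=52, f(3)=-126, f(4)=326, f(5)=-852, f(6)=2230, f(7)=-5838, f(8)=15284, f(9)=-40014, f(10)=104758, f(11)=-274260; answer -274260

-274260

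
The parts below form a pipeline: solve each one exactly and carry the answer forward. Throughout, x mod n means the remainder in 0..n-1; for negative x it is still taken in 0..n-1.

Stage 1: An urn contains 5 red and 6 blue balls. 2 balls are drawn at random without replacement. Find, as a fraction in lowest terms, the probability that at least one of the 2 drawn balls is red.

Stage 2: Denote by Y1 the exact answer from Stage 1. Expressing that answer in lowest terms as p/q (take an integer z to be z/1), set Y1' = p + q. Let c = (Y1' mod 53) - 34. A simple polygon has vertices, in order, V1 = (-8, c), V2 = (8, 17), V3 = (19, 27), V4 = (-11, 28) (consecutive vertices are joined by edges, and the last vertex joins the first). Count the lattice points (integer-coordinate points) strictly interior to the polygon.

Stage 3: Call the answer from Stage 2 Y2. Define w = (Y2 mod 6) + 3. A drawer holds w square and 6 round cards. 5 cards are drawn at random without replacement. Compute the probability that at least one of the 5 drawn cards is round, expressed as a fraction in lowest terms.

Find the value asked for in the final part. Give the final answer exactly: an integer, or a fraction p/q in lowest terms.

139/143

Stage 1: total draws C(11,2) = 55; complement C(6,2) = 15; favorable 55 - 15 = 40; P = 8/11; answer 8/11
Stage 2: Y1 = 8/11; threaded value p + q = 19; c = -15; cross terms: (-8*17 - 8*-15)=-16, (8*27 - 19*17)=-107, (19*28 - -11*27)=829, (-11*-15 - -8*28)=389; twice the area = |1095| = 1095; area = 1095/2; boundary points = 16 + 1 + 1 + 1 = 19; strictly interior points = area - boundary/2 + 1 = 539; answer 539
Stage 3: Y2 = 539; w = 8; total draws C(14,5) = 2002; complement C(8,5) = 56; favorable 2002 - 56 = 1946; P = 139/143; answer 139/143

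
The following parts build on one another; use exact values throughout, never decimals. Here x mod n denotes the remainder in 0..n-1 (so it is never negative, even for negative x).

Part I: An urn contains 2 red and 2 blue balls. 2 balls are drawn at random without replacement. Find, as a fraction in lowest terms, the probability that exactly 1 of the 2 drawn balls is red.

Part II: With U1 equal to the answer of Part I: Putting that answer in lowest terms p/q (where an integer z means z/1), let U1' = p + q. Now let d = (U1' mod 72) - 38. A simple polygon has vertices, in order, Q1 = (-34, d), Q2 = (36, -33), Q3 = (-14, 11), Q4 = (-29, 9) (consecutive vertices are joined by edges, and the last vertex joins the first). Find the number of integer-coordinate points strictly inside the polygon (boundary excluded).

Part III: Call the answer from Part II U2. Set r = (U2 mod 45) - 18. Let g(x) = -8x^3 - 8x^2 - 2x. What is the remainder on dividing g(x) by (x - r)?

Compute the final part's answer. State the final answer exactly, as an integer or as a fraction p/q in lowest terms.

Part I: total draws C(4,2) = 6; favorable C(2,1)*C(2,1) = 4; P = 2/3; answer 2/3
Part II: U1 = 2/3; threaded value p + q = 5; d = -33; cross terms: (-34*-33 - 36*-33)=2310, (36*11 - -14*-33)=-66, (-14*9 - -29*11)=193, (-29*-33 - -34*9)=1263; twice the area = |3700| = 3700; area = 1850; boundary points = 70 + 2 + 1 + 1 = 74; strictly interior points = area - boundary/2 + 1 = 1814; answer 1814
Part III: U2 = 1814; r = -4; remainder = value at the root: -8*(-4)^3 - 8*(-4)^2 - 2*(-4)^1 = (512) + (-128) + (8) = 392; answer 392

392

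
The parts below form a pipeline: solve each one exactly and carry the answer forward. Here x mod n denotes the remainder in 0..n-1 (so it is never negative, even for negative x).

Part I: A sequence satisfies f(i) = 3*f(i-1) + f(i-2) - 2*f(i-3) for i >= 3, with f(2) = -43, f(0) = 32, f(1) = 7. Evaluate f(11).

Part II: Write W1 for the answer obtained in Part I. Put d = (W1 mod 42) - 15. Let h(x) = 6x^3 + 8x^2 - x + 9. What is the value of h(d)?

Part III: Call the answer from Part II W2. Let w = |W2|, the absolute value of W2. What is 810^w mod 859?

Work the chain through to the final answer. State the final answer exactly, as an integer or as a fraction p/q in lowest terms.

742

Part I: f(3) = 3*(-43) + 1*(7) - 2*(32) = -186; iterating: f(3)=-186, f(4)=-615, f(5)=-1945, f(6)=-6078, f(7)=-18949, f(8)=-59035, f(9)=-183898, f(10)=-572831, f(11)=-1784321; answer -1784321
Part II: W1 = -1784321; d = -8; 6*(-8)^3 + 8*(-8)^2 - 1*(-8)^1 + 9 = (-3072) + (512) + (8) + (9) = -2543; answer -2543
Part III: W2 = -2543; w = 2543; squarings mod 859: 810^1=810, 810^2=683, 810^4=52, 810^8=127, 810^16=667, 810^32=786, 810^64=175, 810^128=560, 810^256=65, 810^512=789, 810^1024=605, 810^2048=91; 810^2543 = 810^1 * 810^2 * 810^4 * 810^8 * 810^32 * 810^64 * 810^128 * 810^256 * 810^2048 = 742 (mod 859); answer 742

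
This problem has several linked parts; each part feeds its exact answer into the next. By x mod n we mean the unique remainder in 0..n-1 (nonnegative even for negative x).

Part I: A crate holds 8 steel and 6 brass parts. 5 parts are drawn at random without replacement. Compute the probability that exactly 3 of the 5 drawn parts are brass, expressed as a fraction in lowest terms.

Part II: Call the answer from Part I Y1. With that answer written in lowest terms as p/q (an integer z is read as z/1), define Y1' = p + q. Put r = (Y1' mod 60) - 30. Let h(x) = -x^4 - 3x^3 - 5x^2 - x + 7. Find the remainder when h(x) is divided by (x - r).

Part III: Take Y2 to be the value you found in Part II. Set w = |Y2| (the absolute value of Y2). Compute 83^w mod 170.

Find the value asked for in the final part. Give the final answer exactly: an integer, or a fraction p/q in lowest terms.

Part I: total draws C(14,5) = 2002; favorable C(6,3)*C(8,2) = 560; P = 40/143; answer 40/143
Part II: Y1 = 40/143; threaded value p + q = 183; r = -27; remainder = value at the root: -1*(-27)^4 - 3*(-27)^3 - 5*(-27)^2 - 1*(-27)^1 + 7 = (-531441) + (59049) + (-3645) + (27) + (7) = -476003; answer -476003
Part III: Y2 = -476003; w = 476003; squarings mod 170: 83^1=83, 83^2=89, 83^4=101, 83^8=1, 83^16=1, 83^32=1, 83^64=1, 83^128=1, 83^256=1, 83^512=1, 83^1024=1, 83^2048=1, 83^4096=1, 83^8192=1, 83^16384=1, 83^32768=1, 83^65536=1, 83^131072=1, 83^262144=1; 83^476003 = 83^1 * 83^2 * 83^32 * 83^64 * 83^256 * 83^512 * 83^16384 * 83^65536 * 83^131072 * 83^262144 = 77 (mod 170); answer 77

77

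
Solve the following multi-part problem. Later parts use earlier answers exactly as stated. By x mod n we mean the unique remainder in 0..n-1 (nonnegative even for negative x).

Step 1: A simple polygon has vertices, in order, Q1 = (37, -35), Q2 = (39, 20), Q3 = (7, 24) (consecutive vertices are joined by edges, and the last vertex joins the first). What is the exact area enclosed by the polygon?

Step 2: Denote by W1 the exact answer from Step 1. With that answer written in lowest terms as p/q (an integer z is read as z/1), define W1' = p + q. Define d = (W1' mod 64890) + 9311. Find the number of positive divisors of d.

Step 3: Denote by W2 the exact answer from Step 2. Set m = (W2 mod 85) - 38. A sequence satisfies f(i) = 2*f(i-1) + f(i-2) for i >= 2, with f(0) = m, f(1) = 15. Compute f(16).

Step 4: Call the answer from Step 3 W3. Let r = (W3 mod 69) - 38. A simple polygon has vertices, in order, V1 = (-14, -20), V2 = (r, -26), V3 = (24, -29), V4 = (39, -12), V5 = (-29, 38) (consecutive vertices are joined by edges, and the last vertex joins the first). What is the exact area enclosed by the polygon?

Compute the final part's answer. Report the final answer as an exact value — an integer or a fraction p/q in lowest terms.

4167/2

Step 1: cross terms: (37*20 - 39*-35)=2105, (39*24 - 7*20)=796, (7*-35 - 37*24)=-1133; twice the area = |1768| = 1768; area = 884; answer 884
Step 2: W1 = 884; threaded value p + q = 885; d = 10196; 10196 = 2^2 * 2549; number of divisors = (2+1) * (1+1) = 6; answer 6
Step 3: W2 = 6; m = -32; f(2) = 2*(15) + 1*(-32) = -2; iterating: f(2)=-2, f(3)=11, f(4)=20, f(5)=51, f(6)=122, f(7)=295, f(8)=712, f(9)=1719, f(10)=4150, f(11)=10019, f(12)=24188, f(13)=58395, f(14)=140978, f(15)=340351, f(16)=821680; answer 821680
Step 4: W3 = 821680; r = -10; cross terms: (-14*-26 - -10*-20)=164, (-10*-29 - 24*-26)=914, (24*-12 - 39*-29)=843, (39*38 - -29*-12)=1134, (-29*-20 - -14*38)=1112; twice the area = |4167| = 4167; area = 4167/2; answer 4167/2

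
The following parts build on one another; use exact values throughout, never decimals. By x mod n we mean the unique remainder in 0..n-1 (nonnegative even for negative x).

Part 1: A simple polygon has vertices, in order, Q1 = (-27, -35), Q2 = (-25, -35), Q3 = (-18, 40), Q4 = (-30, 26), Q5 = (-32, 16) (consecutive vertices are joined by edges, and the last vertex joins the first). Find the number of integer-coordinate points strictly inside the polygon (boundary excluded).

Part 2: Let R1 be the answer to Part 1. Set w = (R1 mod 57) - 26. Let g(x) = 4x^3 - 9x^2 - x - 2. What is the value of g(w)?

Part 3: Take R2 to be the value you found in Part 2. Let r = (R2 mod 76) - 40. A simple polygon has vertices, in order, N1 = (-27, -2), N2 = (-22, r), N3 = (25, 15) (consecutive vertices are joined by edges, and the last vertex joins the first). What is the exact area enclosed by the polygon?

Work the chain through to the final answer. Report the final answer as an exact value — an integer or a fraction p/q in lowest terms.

955/2

Part 1: cross terms: (-27*-35 - -25*-35)=70, (-25*40 - -18*-35)=-1630, (-18*26 - -30*40)=732, (-30*16 - -32*26)=352, (-32*-35 - -27*16)=1552; twice the area = |1076| = 1076; area = 538; boundary points = 2 + 1 + 2 + 2 + 1 = 8; strictly interior points = area - boundary/2 + 1 = 535; answer 535
Part 2: R1 = 535; w = -4; 4*(-4)^3 - 9*(-4)^2 - 1*(-4)^1 - 2 = (-256) + (-144) + (4) + (-2) = -398; answer -398
Part 3: R2 = -398; r = 18; cross terms: (-27*18 - -22*-2)=-530, (-22*15 - 25*18)=-780, (25*-2 - -27*15)=355; twice the area = |-955| = 955; area = 955/2; answer 955/2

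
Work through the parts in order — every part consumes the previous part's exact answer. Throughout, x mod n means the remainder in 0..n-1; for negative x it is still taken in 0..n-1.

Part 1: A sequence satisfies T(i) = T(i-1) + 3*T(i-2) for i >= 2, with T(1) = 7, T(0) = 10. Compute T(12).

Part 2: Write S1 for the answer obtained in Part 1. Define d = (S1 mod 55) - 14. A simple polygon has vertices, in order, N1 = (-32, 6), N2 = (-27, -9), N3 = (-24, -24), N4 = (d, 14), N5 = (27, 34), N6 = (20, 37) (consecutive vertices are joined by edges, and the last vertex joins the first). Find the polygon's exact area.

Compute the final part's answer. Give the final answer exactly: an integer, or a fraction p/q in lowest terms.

Part 1: T(2) = 1*(7) + 3*(10) = 37; iterating: T(2)=37, T(3)=58, T(4)=169, T(5)=343, T(6)=850, T(7)=1879, T(8)=4429, T(9)=10066, T(10)=23353, T(11)=53551, T(12)=123610; answer 123610
Part 2: S1 = 123610; d = 11; cross terms: (-32*-9 - -27*6)=450, (-27*-24 - -24*-9)=432, (-24*14 - 11*-24)=-72, (11*34 - 27*14)=-4, (27*37 - 20*34)=319, (20*6 - -32*37)=1304; twice the area = |2429| = 2429; area = 2429/2; answer 2429/2

2429/2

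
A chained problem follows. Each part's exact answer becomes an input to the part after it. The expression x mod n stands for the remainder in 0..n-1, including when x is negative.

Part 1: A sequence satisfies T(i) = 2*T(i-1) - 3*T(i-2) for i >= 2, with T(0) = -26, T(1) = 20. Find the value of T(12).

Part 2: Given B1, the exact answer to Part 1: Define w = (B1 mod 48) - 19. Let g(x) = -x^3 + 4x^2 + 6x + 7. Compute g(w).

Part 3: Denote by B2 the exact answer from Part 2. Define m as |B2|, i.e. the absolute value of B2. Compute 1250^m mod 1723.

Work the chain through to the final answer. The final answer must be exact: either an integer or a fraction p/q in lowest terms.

Part 1: T(2) = 2*(20) - 3*(-26) = 118; iterating: T(2)=118, T(3)=176, T(4)=-2, T(5)=-532, T(6)=-1058, T(7)=-520, T(8)=2134, T(9)=5828, T(10)=5254, T(11)=-6976, T(12)=-29714; answer -29714
Part 2: B1 = -29714; w = 27; -1*(27)^3 + 4*(27)^2 + 6*(27)^1 + 7 = (-19683) + (2916) + (162) + (7) = -16598; answer -16598
Part 3: B2 = -16598; m = 16598; squarings mod 1723: 1250^1=1250, 1250^2=1462, 1250^4=924, 1250^8=891, 1250^16=1301, 1250^32=615, 1250^64=888, 1250^128=1133, 1250^256=54, 1250^512=1193, 1250^1024=51, 1250^2048=878, 1250^4096=703, 1250^8192=1431, 1250^16384=837; 1250^16598 = 1250^2 * 1250^4 * 1250^16 * 1250^64 * 1250^128 * 1250^16384 = 1447 (mod 1723); answer 1447

1447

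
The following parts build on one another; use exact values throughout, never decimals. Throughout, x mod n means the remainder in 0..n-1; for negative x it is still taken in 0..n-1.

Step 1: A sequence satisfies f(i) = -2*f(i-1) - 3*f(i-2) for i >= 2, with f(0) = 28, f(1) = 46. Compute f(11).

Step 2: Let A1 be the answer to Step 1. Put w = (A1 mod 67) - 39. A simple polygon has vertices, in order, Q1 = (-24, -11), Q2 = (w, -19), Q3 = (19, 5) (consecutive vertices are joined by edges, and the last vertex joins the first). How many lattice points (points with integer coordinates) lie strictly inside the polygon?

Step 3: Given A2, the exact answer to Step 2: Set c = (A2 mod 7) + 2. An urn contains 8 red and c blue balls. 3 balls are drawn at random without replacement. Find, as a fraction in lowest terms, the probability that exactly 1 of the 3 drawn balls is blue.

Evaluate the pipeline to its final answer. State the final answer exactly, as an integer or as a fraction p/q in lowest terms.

Step 1: f(2) = -2*(46) - 3*(28) = -176; iterating: f(2)=-176, f(3)=214, f(4)=100, f(5)=-842, f(6)=1384, f(7)=-242, f(8)=-3668, f(9)=8062, f(10)=-5120, f(11)=-13946; answer -13946
Step 2: A1 = -13946; w = 18; cross terms: (-24*-19 - 18*-11)=654, (18*5 - 19*-19)=451, (19*-11 - -24*5)=-89; twice the area = |1016| = 1016; area = 508; boundary points = 2 + 1 + 1 = 4; strictly interior points = area - boundary/2 + 1 = 507; answer 507
Step 3: A2 = 507; c = 5; total draws C(13,3) = 286; favorable C(5,1)*C(8,2) = 140; P = 70/143; answer 70/143

70/143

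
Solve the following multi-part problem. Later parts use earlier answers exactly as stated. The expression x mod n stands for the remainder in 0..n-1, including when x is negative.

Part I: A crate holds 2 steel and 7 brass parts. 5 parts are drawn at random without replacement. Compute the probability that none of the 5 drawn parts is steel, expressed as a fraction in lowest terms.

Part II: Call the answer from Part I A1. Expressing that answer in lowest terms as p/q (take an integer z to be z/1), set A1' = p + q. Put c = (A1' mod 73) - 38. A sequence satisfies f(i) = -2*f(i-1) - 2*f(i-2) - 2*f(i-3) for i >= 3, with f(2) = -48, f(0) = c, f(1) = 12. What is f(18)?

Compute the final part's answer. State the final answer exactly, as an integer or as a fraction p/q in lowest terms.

-69056

Part I: total draws C(9,5) = 126; favorable C(7,5) = 21; P = 1/6; answer 1/6
Part II: A1 = 1/6; threaded value p + q = 7; c = -31; f(3) = -2*(-48) - 2*(12) - 2*(-31) = 134; iterating: f(3)=134, f(4)=-196, f(5)=220, f(6)=-316, f(7)=584, f(8)=-976, f(9)=1416, f(10)=-2048, f(11)=3216, f(12)=-5168, f(13)=8000, f(14)=-12096, f(15)=18528, f(16)=-28864, f(17)=44864, f(18)=-69056; answer -69056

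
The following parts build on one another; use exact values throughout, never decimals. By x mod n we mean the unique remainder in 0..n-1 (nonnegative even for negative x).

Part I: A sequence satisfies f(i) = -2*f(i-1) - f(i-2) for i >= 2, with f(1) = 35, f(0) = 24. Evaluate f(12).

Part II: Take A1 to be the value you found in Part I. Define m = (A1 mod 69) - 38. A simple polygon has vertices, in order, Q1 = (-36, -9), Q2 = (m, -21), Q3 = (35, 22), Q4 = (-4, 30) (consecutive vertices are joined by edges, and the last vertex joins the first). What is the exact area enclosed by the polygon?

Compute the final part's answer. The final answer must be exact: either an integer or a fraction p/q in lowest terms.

2753/2

Part I: f(2) = -2*(35) - 1*(24) = -94; iterating: f(2)=-94, f(3)=153, f(4)=-212, f(5)=271, f(6)=-330, f(7)=389, f(8)=-448, f(9)=507, f(10)=-566, f(11)=625, f(12)=-684; answer -684
Part II: A1 = -684; m = -32; cross terms: (-36*-21 - -32*-9)=468, (-32*22 - 35*-21)=31, (35*30 - -4*22)=1138, (-4*-9 - -36*30)=1116; twice the area = |2753| = 2753; area = 2753/2; answer 2753/2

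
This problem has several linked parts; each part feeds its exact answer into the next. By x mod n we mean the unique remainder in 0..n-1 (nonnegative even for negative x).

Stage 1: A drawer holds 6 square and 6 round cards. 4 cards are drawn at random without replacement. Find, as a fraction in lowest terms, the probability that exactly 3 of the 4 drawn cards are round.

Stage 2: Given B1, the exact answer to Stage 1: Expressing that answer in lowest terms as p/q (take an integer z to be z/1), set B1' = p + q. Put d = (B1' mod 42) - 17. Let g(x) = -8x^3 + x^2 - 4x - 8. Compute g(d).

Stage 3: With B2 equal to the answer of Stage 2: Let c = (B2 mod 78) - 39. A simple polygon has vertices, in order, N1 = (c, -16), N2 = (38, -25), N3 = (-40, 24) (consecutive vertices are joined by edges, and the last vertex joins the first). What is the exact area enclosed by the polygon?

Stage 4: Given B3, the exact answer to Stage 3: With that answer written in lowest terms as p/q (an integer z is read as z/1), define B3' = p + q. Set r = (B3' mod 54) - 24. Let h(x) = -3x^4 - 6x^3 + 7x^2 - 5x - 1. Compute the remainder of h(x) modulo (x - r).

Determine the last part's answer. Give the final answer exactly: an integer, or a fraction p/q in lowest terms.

Stage 1: total draws C(12,4) = 495; favorable C(6,3)*C(6,1) = 120; P = 8/33; answer 8/33
Stage 2: B1 = 8/33; threaded value p + q = 41; d = 24; -8*(24)^3 + 1*(24)^2 - 4*(24)^1 - 8 = (-110592) + (576) + (-96) + (-8) = -110120; answer -110120
Stage 3: B2 = -110120; c = -23; cross terms: (-23*-25 - 38*-16)=1183, (38*24 - -40*-25)=-88, (-40*-16 - -23*24)=1192; twice the area = |2287| = 2287; area = 2287/2; answer 2287/2
Stage 4: B3 = 2287/2; threaded value p + q = 2289; r = -3; remainder = value at the root: -3*(-3)^4 - 6*(-3)^3 + 7*(-3)^2 - 5*(-3)^1 - 1 = (-243) + (162) + (63) + (15) + (-1) = -4; answer -4

-4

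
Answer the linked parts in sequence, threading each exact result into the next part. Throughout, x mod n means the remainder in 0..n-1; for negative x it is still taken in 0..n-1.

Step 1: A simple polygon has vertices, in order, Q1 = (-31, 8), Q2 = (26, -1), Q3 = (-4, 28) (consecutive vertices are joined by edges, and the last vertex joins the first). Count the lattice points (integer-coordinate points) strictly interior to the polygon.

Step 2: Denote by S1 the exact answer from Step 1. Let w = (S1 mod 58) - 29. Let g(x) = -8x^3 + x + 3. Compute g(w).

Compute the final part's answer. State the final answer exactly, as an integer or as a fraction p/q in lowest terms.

-97310

Step 1: cross terms: (-31*-1 - 26*8)=-177, (26*28 - -4*-1)=724, (-4*8 - -31*28)=836; twice the area = |1383| = 1383; area = 1383/2; boundary points = 3 + 1 + 1 = 5; strictly interior points = area - boundary/2 + 1 = 690; answer 690
Step 2: S1 = 690; w = 23; -8*(23)^3 + 1*(23)^1 + 3 = (-97336) + (23) + (3) = -97310; answer -97310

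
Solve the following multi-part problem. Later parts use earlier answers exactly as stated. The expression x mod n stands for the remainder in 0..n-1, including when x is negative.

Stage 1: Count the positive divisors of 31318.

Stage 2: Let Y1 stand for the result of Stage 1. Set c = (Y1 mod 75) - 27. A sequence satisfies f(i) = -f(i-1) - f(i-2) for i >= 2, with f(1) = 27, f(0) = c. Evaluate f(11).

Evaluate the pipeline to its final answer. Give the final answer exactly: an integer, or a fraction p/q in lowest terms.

-8

Stage 1: 31318 = 2 * 7 * 2237; number of divisors = (1+1) * (1+1) * (1+1) = 8; answer 8
Stage 2: Y1 = 8; c = -19; f(2) = -1*(27) - 1*(-19) = -8; iterating: f(2)=-8, f(3)=-19, f(4)=27, f(5)=-8, f(6)=-19, f(7)=27, f(8)=-8, f(9)=-19, f(10)=27, f(11)=-8; answer -8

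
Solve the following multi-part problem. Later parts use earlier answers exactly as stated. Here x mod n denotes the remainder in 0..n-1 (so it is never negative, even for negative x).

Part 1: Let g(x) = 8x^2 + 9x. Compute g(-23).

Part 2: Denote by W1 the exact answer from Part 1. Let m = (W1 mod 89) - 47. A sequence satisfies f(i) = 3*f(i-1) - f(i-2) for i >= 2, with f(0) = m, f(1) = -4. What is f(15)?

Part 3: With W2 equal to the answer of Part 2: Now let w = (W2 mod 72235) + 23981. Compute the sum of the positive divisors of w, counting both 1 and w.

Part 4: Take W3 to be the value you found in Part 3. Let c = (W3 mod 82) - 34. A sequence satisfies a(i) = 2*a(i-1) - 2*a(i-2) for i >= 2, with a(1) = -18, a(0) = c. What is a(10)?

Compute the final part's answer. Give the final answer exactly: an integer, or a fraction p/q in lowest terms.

-192

Part 1: 8*(-23)^2 + 9*(-23)^1 = (4232) + (-207) = 4025; answer 4025
Part 2: W1 = 4025; m = -27; f(2) = 3*(-4) - 1*(-27) = 15; iterating: f(2)=15, f(3)=49, f(4)=132, f(5)=347, f(6)=909, f(7)=2380, f(8)=6231, f(9)=16313, f(10)=42708, f(11)=111811, f(12)=292725, f(13)=766364, f(14)=2006367, f(15)=5252737; answer 5252737
Part 3: W2 = 5252737; w = 75798; 75798 = 2 * 3^2 * 4211; sigma = (1 + 2) * (1 + 3 + 9) * (1 + 4211) = 3 * 13 * 4212 = 164268; answer 164268
Part 4: W3 = 164268; c = -12; a(2) = 2*(-18) - 2*(-12) = -12; iterating: a(2)=-12, a(3)=12, a(4)=48, a(5)=72, a(6)=48, a(7)=-48, a(8)=-192, a(9)=-288, a(10)=-192; answer -192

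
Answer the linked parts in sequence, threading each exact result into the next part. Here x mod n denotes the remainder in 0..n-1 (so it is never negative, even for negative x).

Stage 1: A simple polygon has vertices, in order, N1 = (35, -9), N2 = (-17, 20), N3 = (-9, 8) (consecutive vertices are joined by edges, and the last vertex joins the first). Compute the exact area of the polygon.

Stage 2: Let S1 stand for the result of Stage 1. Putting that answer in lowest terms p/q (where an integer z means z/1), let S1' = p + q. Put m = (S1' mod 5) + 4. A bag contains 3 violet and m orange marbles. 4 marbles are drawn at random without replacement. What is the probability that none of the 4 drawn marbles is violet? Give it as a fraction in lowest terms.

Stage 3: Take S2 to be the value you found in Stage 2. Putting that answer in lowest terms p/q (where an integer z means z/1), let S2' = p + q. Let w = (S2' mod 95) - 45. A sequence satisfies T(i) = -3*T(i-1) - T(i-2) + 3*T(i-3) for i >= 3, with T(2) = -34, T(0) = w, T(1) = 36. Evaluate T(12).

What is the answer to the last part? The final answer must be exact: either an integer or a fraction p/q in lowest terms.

Stage 1: cross terms: (35*20 - -17*-9)=547, (-17*8 - -9*20)=44, (-9*-9 - 35*8)=-199; twice the area = |392| = 392; area = 196; answer 196
Stage 2: S1 = 196; threaded value p + q = 197; m = 6; total draws C(9,4) = 126; favorable C(6,4) = 15; P = 5/42; answer 5/42
Stage 3: S2 = 5/42; threaded value p + q = 47; w = 2; T(3) = -3*(-34) - 1*(36) + 3*(2) = 72; iterating: T(3)=72, T(4)=-74, T(5)=48, T(6)=146, T(7)=-708, T(8)=2122, T(9)=-5220, T(10)=11414, T(11)=-22656, T(12)=40894; answer 40894

40894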